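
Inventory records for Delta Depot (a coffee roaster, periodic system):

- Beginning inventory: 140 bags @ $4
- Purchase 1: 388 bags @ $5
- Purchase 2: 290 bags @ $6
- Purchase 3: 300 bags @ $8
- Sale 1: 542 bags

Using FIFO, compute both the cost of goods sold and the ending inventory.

Sale 1 (542) [FIFO — oldest first]: 140 @ $4 + 388 @ $5 + 14 @ $6 = $2,584
Ending inventory: 276 @ $6 + 300 @ $8 = $4,056

COGS = $2,584; ending inventory = $4,056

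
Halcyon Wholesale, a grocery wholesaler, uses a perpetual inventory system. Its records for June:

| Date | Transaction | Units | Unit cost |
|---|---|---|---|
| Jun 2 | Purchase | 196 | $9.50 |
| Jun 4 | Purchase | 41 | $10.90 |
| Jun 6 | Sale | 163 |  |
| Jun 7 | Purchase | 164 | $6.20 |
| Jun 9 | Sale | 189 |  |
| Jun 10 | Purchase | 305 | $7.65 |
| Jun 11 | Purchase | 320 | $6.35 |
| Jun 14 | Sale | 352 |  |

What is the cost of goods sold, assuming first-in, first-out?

COGS = $5,643.65

Jun 6, 163 sold [FIFO — oldest first]: 163 @ $9.50 = $1,548.50
Jun 9, 189 sold [FIFO — oldest first]: 33 @ $9.50 + 41 @ $10.90 + 115 @ $6.20 = $1,473.40
Jun 14, 352 sold [FIFO — oldest first]: 49 @ $6.20 + 303 @ $7.65 = $2,621.75
Total COGS = $1,548.50 + $1,473.40 + $2,621.75 = $5,643.65
Ending inventory: 2 @ $7.65 + 320 @ $6.35 = $2,047.30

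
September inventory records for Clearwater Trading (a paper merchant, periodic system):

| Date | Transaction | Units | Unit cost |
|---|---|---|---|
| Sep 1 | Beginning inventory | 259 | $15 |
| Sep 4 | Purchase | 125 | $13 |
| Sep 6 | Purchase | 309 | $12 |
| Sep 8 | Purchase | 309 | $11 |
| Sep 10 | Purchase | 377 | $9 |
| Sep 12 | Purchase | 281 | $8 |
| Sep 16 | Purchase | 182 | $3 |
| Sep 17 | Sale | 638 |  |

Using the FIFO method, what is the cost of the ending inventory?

Ending inventory = $10,246

Sep 17, 638 sold [FIFO — oldest first]: 259 @ $15 + 125 @ $13 + 254 @ $12 = $8,558
Ending inventory: 55 @ $12 + 309 @ $11 + 377 @ $9 + 281 @ $8 + 182 @ $3 = $10,246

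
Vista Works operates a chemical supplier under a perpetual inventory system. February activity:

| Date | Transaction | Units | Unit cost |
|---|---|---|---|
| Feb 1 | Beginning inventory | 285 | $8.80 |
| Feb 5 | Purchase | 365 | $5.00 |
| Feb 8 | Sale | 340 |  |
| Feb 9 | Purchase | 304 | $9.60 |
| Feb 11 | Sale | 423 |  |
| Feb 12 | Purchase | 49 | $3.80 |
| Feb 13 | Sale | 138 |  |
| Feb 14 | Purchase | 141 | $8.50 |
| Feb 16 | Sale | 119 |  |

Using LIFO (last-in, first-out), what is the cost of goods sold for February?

Feb 8, 340 sold [LIFO — newest first]: 340 @ $5.00 = $1,700.00
Feb 11, 423 sold [LIFO — newest first]: 304 @ $9.60 + 25 @ $5.00 + 94 @ $8.80 = $3,870.60
Feb 13, 138 sold [LIFO — newest first]: 49 @ $3.80 + 89 @ $8.80 = $969.40
Feb 16, 119 sold [LIFO — newest first]: 119 @ $8.50 = $1,011.50
Total COGS = $1,700.00 + $3,870.60 + $969.40 + $1,011.50 = $7,551.50
Ending inventory: 102 @ $8.80 + 22 @ $8.50 = $1,084.60

COGS = $7,551.50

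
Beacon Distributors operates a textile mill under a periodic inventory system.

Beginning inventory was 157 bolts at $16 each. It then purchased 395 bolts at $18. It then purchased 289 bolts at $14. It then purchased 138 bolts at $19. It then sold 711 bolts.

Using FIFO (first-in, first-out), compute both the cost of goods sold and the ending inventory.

Sale 1 (711) [FIFO — oldest first]: 157 @ $16 + 395 @ $18 + 159 @ $14 = $11,848
Ending inventory: 130 @ $14 + 138 @ $19 = $4,442

COGS = $11,848; ending inventory = $4,442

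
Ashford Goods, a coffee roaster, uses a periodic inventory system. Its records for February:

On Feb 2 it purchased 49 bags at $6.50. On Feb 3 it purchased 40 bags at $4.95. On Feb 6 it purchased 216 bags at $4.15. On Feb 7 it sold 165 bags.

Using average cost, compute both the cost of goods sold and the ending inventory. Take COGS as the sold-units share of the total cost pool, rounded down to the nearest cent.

Feb 7, sell 165: 165/305 × $1,412.90 → $764.35
Ending inventory (cost pool remaining) = $648.55

COGS = $764.35; ending inventory = $648.55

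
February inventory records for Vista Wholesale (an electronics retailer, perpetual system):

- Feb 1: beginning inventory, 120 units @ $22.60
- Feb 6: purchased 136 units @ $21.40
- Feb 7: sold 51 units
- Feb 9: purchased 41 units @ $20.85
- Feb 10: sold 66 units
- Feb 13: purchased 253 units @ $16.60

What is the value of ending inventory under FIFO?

Ending inventory = $8,032.85

Feb 7, 51 sold [FIFO — oldest first]: 51 @ $22.60 = $1,152.60
Feb 10, 66 sold [FIFO — oldest first]: 66 @ $22.60 = $1,491.60
Total COGS = $1,152.60 + $1,491.60 = $2,644.20
Ending inventory: 3 @ $22.60 + 136 @ $21.40 + 41 @ $20.85 + 253 @ $16.60 = $8,032.85
Check: goods available $10,677.05 = COGS $2,644.20 + ending $8,032.85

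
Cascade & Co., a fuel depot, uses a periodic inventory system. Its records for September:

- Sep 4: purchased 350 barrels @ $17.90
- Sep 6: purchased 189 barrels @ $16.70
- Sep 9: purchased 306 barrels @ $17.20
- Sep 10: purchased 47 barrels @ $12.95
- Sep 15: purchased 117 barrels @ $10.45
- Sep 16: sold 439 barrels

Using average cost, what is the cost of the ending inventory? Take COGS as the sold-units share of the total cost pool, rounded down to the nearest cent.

Ending inventory = $9,330.04

Sep 16, sell 439: 439/1009 × $16,515.80 → $7,185.76
Ending inventory (cost pool remaining) = $9,330.04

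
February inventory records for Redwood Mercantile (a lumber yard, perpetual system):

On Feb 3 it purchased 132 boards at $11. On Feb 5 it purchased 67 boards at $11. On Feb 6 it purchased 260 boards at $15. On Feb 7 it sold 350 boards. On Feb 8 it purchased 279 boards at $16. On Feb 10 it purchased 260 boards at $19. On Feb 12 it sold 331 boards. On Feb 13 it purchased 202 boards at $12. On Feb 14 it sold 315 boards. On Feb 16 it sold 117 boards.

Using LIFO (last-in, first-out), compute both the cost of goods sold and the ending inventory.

COGS = $16,960; ending inventory = $957

Feb 7, 350 sold [LIFO — newest first]: 260 @ $15 + 67 @ $11 + 23 @ $11 = $4,890
Feb 12, 331 sold [LIFO — newest first]: 260 @ $19 + 71 @ $16 = $6,076
Feb 14, 315 sold [LIFO — newest first]: 202 @ $12 + 113 @ $16 = $4,232
Feb 16, 117 sold [LIFO — newest first]: 95 @ $16 + 22 @ $11 = $1,762
Total COGS = $4,890 + $6,076 + $4,232 + $1,762 = $16,960
Ending inventory: 87 @ $11 = $957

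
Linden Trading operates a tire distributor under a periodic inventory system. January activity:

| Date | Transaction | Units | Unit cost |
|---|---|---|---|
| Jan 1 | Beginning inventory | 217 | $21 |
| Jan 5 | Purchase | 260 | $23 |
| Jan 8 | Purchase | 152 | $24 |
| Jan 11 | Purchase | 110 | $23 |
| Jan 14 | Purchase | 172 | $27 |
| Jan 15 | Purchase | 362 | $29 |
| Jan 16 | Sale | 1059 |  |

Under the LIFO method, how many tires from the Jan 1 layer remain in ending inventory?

214

Jan 16, 1059 sold [LIFO — newest first]: 362 @ $29 + 172 @ $27 + 110 @ $23 + 152 @ $24 + 260 @ $23 + 3 @ $21 = $27,363
Ending inventory: 214 @ $21 = $4,494
Check: goods available $31,857 = COGS $27,363 + ending $4,494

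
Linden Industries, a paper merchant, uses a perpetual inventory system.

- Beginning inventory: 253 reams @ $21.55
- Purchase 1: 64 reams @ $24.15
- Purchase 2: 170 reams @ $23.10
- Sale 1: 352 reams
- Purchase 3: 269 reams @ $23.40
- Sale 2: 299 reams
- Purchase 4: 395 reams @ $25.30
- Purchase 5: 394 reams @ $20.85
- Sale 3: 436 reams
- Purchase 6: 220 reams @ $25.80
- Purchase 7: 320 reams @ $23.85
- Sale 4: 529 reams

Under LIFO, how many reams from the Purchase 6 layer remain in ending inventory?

11

Sale 1 (352) [LIFO — newest first]: 170 @ $23.10 + 64 @ $24.15 + 118 @ $21.55 = $8,015.50
Sale 2 (299) [LIFO — newest first]: 269 @ $23.40 + 30 @ $21.55 = $6,941.10
Sale 3 (436) [LIFO — newest first]: 394 @ $20.85 + 42 @ $25.30 = $9,277.50
Sale 4 (529) [LIFO — newest first]: 320 @ $23.85 + 209 @ $25.80 = $13,024.20
Total COGS = $8,015.50 + $6,941.10 + $9,277.50 + $13,024.20 = $37,258.30
Ending inventory: 105 @ $21.55 + 353 @ $25.30 + 11 @ $25.80 = $11,477.45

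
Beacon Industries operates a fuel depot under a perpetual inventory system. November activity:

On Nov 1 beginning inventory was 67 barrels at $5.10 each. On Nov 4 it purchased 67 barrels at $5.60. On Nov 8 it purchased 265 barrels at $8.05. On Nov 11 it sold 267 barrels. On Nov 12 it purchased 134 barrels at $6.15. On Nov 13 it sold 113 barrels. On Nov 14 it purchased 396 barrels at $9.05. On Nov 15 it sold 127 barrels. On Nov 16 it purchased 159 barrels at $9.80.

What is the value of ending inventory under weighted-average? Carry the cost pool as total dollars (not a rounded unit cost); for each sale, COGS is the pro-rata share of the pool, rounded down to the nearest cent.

Ending inventory = $5,094.22

After Nov 1: 67 on hand, pool $341.70 (≈ $5.1000 each)
After Nov 4: 134 on hand, pool $716.90 (≈ $5.3500 each)
After Nov 8: 399 on hand, pool $2,850.15 (≈ $7.1432 each)
Nov 11, sell 267: 267/399 × $2,850.15 → $1,907.24
After Nov 12: 266 on hand, pool $1,767.01 (≈ $6.6429 each)
Nov 13, sell 113: 113/266 × $1,767.01 → $750.64
After Nov 14: 549 on hand, pool $4,600.17 (≈ $8.3792 each)
Nov 15, sell 127: 127/549 × $4,600.17 → $1,064.15
After Nov 16: 581 on hand, pool $5,094.22 (≈ $8.7680 each)
Total COGS = $1,907.24 + $750.64 + $1,064.15 = $3,722.03
Ending inventory (cost pool remaining) = $5,094.22
Check: goods available $8,816.25 = COGS $3,722.03 + ending $5,094.22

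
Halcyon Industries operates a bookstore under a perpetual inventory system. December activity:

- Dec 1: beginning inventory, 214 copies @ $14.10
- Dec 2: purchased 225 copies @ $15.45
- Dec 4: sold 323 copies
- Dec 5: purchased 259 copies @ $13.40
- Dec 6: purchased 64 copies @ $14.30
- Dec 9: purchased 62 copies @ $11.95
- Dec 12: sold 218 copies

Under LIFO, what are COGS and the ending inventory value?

COGS = $7,746.95; ending inventory = $3,873.40

Dec 4, 323 sold [LIFO — newest first]: 225 @ $15.45 + 98 @ $14.10 = $4,858.05
Dec 12, 218 sold [LIFO — newest first]: 62 @ $11.95 + 64 @ $14.30 + 92 @ $13.40 = $2,888.90
Total COGS = $4,858.05 + $2,888.90 = $7,746.95
Ending inventory: 116 @ $14.10 + 167 @ $13.40 = $3,873.40
Check: goods available $11,620.35 = COGS $7,746.95 + ending $3,873.40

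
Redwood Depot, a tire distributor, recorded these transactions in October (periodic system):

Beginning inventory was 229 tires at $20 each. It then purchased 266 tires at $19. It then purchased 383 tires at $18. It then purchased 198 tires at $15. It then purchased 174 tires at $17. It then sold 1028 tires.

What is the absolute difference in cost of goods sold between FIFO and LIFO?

$762

FIFO COGS: 229 @ $20 + 266 @ $19 + 383 @ $18 + 150 @ $15 = $18,778
LIFO COGS: 174 @ $17 + 198 @ $15 + 383 @ $18 + 266 @ $19 + 7 @ $20 = $18,016
Difference = |$18,778 − $18,016| = $762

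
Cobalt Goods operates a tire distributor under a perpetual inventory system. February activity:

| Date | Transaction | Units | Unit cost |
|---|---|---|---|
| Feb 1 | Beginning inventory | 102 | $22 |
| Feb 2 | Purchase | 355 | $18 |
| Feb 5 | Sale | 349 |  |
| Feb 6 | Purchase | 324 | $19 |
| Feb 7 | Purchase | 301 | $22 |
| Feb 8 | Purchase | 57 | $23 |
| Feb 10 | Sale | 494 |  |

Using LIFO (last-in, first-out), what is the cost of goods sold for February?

Feb 5, 349 sold [LIFO — newest first]: 349 @ $18 = $6,282
Feb 10, 494 sold [LIFO — newest first]: 57 @ $23 + 301 @ $22 + 136 @ $19 = $10,517
Total COGS = $6,282 + $10,517 = $16,799
Ending inventory: 102 @ $22 + 6 @ $18 + 188 @ $19 = $5,924

COGS = $16,799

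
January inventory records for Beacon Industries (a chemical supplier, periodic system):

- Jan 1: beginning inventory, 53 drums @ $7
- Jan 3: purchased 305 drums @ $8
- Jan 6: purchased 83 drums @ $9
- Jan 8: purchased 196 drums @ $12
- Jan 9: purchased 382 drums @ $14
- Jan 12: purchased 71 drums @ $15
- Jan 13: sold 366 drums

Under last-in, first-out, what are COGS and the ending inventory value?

COGS = $5,195; ending inventory = $7,128

Jan 13, 366 sold [LIFO — newest first]: 71 @ $15 + 295 @ $14 = $5,195
Ending inventory: 53 @ $7 + 305 @ $8 + 83 @ $9 + 196 @ $12 + 87 @ $14 = $7,128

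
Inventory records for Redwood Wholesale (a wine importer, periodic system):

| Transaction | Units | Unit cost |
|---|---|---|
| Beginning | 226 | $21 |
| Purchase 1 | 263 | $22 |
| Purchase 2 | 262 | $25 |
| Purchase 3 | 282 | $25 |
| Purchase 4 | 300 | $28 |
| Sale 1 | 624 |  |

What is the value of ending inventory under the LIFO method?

Ending inventory = $16,032

Sale 1 (624) [LIFO — newest first]: 300 @ $28 + 282 @ $25 + 42 @ $25 = $16,500
Ending inventory: 226 @ $21 + 263 @ $22 + 220 @ $25 = $16,032
Check: goods available $32,532 = COGS $16,500 + ending $16,032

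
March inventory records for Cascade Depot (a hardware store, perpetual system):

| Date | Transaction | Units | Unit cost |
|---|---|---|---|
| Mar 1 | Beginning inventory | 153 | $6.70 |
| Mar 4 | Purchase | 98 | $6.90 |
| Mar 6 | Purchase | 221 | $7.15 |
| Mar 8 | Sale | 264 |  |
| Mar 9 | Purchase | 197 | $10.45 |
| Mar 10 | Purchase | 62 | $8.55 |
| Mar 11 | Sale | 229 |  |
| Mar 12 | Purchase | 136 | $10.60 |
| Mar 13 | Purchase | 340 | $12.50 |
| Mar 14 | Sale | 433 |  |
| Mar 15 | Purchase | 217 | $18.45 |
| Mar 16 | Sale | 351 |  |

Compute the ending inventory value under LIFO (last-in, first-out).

Mar 8, 264 sold [LIFO — newest first]: 221 @ $7.15 + 43 @ $6.90 = $1,876.85
Mar 11, 229 sold [LIFO — newest first]: 62 @ $8.55 + 167 @ $10.45 = $2,275.25
Mar 14, 433 sold [LIFO — newest first]: 340 @ $12.50 + 93 @ $10.60 = $5,235.80
Mar 16, 351 sold [LIFO — newest first]: 217 @ $18.45 + 43 @ $10.60 + 30 @ $10.45 + 55 @ $6.90 + 6 @ $6.70 = $5,192.65
Total COGS = $1,876.85 + $2,275.25 + $5,235.80 + $5,192.65 = $14,580.55
Ending inventory: 147 @ $6.70 = $984.90
Check: goods available $15,565.45 = COGS $14,580.55 + ending $984.90

Ending inventory = $984.90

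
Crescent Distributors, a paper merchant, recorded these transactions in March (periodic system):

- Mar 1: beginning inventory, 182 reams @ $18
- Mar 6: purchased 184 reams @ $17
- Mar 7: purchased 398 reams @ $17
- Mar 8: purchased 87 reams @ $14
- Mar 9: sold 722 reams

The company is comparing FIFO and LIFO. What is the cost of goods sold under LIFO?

COGS = $12,066

FIFO COGS: 182 @ $18 + 184 @ $17 + 356 @ $17 = $12,456
LIFO COGS: 87 @ $14 + 398 @ $17 + 184 @ $17 + 53 @ $18 = $12,066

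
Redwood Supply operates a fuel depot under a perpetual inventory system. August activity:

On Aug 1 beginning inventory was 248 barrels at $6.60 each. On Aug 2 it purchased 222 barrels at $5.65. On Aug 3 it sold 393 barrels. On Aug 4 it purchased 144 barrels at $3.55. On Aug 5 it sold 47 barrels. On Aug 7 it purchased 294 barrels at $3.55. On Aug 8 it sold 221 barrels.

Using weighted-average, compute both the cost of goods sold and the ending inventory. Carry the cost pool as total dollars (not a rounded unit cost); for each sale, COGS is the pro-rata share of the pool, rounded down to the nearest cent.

After Aug 1: 248 on hand, pool $1,636.80 (≈ $6.6000 each)
After Aug 2: 470 on hand, pool $2,891.10 (≈ $6.1513 each)
Aug 3, sell 393: 393/470 × $2,891.10 → $2,417.45
After Aug 4: 221 on hand, pool $984.85 (≈ $4.4563 each)
Aug 5, sell 47: 47/221 × $984.85 → $209.44
After Aug 7: 468 on hand, pool $1,819.11 (≈ $3.8870 each)
Aug 8, sell 221: 221/468 × $1,819.11 → $859.02
Total COGS = $2,417.45 + $209.44 + $859.02 = $3,485.91
Ending inventory (cost pool remaining) = $960.09

COGS = $3,485.91; ending inventory = $960.09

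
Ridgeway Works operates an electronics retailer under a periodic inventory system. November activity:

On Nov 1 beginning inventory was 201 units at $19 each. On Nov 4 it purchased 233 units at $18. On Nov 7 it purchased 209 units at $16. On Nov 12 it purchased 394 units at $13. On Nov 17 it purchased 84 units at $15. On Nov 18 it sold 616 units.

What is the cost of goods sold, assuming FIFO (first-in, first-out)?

Nov 18, 616 sold [FIFO — oldest first]: 201 @ $19 + 233 @ $18 + 182 @ $16 = $10,925
Ending inventory: 27 @ $16 + 394 @ $13 + 84 @ $15 = $6,814
Check: goods available $17,739 = COGS $10,925 + ending $6,814

COGS = $10,925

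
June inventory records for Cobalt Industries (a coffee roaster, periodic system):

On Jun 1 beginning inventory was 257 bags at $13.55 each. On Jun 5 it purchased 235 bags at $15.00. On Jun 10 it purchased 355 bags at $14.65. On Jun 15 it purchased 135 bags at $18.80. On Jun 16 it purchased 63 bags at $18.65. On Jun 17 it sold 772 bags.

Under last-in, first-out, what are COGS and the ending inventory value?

Jun 17, 772 sold [LIFO — newest first]: 63 @ $18.65 + 135 @ $18.80 + 355 @ $14.65 + 219 @ $15.00 = $12,198.70
Ending inventory: 257 @ $13.55 + 16 @ $15.00 = $3,722.35
Check: goods available $15,921.05 = COGS $12,198.70 + ending $3,722.35

COGS = $12,198.70; ending inventory = $3,722.35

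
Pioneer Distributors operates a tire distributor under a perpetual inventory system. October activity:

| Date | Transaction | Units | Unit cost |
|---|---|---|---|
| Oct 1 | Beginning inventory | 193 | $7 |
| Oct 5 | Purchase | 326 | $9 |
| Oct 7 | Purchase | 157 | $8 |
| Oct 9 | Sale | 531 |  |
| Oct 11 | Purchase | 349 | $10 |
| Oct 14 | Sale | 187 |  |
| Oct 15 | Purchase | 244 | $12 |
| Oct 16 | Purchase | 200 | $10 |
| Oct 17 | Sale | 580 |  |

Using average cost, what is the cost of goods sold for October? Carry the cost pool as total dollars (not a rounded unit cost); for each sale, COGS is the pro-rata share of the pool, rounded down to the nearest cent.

COGS = $12,174.88

After Oct 1: 193 on hand, pool $1,351.00 (≈ $7.0000 each)
After Oct 5: 519 on hand, pool $4,285.00 (≈ $8.2563 each)
After Oct 7: 676 on hand, pool $5,541.00 (≈ $8.1967 each)
Oct 9, sell 531: 531/676 × $5,541.00 → $4,352.47
After Oct 11: 494 on hand, pool $4,678.53 (≈ $9.4707 each)
Oct 14, sell 187: 187/494 × $4,678.53 → $1,771.02
After Oct 15: 551 on hand, pool $5,835.51 (≈ $10.5908 each)
After Oct 16: 751 on hand, pool $7,835.51 (≈ $10.4334 each)
Oct 17, sell 580: 580/751 × $7,835.51 → $6,051.39
Total COGS = $4,352.47 + $1,771.02 + $6,051.39 = $12,174.88
Ending inventory (cost pool remaining) = $1,784.12
Check: goods available $13,959.00 = COGS $12,174.88 + ending $1,784.12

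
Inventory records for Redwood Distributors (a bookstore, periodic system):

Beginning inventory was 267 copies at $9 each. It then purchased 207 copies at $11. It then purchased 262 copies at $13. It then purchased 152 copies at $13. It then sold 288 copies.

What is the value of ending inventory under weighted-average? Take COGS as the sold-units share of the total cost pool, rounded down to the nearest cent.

Sale 1, sell 288: 288/888 × $10,062.00 → $3,263.35
Ending inventory (cost pool remaining) = $6,798.65
Check: goods available $10,062.00 = COGS $3,263.35 + ending $6,798.65

Ending inventory = $6,798.65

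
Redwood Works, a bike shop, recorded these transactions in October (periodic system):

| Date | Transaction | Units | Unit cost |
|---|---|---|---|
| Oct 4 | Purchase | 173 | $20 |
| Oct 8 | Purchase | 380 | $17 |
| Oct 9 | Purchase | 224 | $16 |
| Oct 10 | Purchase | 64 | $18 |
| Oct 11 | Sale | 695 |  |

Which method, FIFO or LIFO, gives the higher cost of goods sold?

FIFO

FIFO COGS: 173 @ $20 + 380 @ $17 + 142 @ $16 = $12,192
LIFO COGS: 64 @ $18 + 224 @ $16 + 380 @ $17 + 27 @ $20 = $11,736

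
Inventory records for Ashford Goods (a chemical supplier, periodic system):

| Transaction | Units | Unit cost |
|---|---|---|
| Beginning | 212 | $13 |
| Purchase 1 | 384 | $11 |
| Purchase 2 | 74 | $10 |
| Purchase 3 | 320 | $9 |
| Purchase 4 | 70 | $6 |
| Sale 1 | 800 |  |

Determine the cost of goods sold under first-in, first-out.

COGS = $8,890

Sale 1 (800) [FIFO — oldest first]: 212 @ $13 + 384 @ $11 + 74 @ $10 + 130 @ $9 = $8,890
Ending inventory: 190 @ $9 + 70 @ $6 = $2,130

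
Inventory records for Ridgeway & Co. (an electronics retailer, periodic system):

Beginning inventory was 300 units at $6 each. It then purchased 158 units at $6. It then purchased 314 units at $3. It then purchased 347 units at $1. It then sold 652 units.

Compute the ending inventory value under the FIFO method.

Ending inventory = $707

Sale 1 (652) [FIFO — oldest first]: 300 @ $6 + 158 @ $6 + 194 @ $3 = $3,330
Ending inventory: 120 @ $3 + 347 @ $1 = $707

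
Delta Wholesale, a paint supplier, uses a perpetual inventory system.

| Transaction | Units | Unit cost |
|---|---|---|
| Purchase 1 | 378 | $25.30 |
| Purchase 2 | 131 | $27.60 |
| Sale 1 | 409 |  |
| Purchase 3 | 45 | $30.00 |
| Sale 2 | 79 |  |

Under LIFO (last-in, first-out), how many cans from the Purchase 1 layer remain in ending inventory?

66

Sale 1 (409) [LIFO — newest first]: 131 @ $27.60 + 278 @ $25.30 = $10,649.00
Sale 2 (79) [LIFO — newest first]: 45 @ $30.00 + 34 @ $25.30 = $2,210.20
Total COGS = $10,649.00 + $2,210.20 = $12,859.20
Ending inventory: 66 @ $25.30 = $1,669.80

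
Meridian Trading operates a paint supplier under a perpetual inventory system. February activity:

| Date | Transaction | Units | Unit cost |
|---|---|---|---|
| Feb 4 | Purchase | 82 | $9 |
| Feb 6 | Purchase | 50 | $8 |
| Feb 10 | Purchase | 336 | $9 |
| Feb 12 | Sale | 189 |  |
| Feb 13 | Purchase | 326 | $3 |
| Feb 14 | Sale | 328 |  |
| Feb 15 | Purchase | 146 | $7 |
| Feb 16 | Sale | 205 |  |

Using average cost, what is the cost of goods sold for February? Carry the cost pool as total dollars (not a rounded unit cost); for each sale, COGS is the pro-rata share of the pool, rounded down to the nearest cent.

COGS = $4,819.05

After Feb 4: 82 on hand, pool $738.00 (≈ $9.0000 each)
After Feb 6: 132 on hand, pool $1,138.00 (≈ $8.6212 each)
After Feb 10: 468 on hand, pool $4,162.00 (≈ $8.8932 each)
Feb 12, sell 189: 189/468 × $4,162.00 → $1,680.80
After Feb 13: 605 on hand, pool $3,459.20 (≈ $5.7177 each)
Feb 14, sell 328: 328/605 × $3,459.20 → $1,875.40
After Feb 15: 423 on hand, pool $2,605.80 (≈ $6.1603 each)
Feb 16, sell 205: 205/423 × $2,605.80 → $1,262.85
Total COGS = $1,680.80 + $1,875.40 + $1,262.85 = $4,819.05
Ending inventory (cost pool remaining) = $1,342.95
Check: goods available $6,162.00 = COGS $4,819.05 + ending $1,342.95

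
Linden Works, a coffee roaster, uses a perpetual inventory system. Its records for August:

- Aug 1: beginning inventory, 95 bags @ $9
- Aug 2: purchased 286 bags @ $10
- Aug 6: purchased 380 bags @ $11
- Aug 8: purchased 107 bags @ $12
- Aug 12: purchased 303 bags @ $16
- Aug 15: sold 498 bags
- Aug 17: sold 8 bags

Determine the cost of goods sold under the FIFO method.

COGS = $5,090

Aug 15, 498 sold [FIFO — oldest first]: 95 @ $9 + 286 @ $10 + 117 @ $11 = $5,002
Aug 17, 8 sold [FIFO — oldest first]: 8 @ $11 = $88
Total COGS = $5,002 + $88 = $5,090
Ending inventory: 255 @ $11 + 107 @ $12 + 303 @ $16 = $8,937
Check: goods available $14,027 = COGS $5,090 + ending $8,937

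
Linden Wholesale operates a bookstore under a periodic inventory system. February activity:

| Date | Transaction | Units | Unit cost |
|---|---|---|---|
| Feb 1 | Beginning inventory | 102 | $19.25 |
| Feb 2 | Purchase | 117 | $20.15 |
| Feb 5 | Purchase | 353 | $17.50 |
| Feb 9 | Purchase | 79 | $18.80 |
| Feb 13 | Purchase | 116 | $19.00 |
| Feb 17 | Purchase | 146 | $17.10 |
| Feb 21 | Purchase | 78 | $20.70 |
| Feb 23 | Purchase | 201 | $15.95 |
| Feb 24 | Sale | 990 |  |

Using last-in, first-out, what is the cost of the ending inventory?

Feb 24, 990 sold [LIFO — newest first]: 201 @ $15.95 + 78 @ $20.70 + 146 @ $17.10 + 116 @ $19.00 + 79 @ $18.80 + 353 @ $17.50 + 17 @ $20.15 = $17,526.40
Ending inventory: 102 @ $19.25 + 100 @ $20.15 = $3,978.50
Check: goods available $21,504.90 = COGS $17,526.40 + ending $3,978.50

Ending inventory = $3,978.50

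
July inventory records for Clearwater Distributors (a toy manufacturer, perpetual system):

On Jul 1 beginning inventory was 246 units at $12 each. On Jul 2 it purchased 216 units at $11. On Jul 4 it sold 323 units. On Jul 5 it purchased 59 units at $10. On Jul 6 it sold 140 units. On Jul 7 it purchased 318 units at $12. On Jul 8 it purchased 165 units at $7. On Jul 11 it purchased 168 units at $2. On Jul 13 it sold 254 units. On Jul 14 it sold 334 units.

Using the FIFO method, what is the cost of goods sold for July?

Jul 4, 323 sold [FIFO — oldest first]: 246 @ $12 + 77 @ $11 = $3,799
Jul 6, 140 sold [FIFO — oldest first]: 139 @ $11 + 1 @ $10 = $1,539
Jul 13, 254 sold [FIFO — oldest first]: 58 @ $10 + 196 @ $12 = $2,932
Jul 14, 334 sold [FIFO — oldest first]: 122 @ $12 + 165 @ $7 + 47 @ $2 = $2,713
Total COGS = $3,799 + $1,539 + $2,932 + $2,713 = $10,983
Ending inventory: 121 @ $2 = $242

COGS = $10,983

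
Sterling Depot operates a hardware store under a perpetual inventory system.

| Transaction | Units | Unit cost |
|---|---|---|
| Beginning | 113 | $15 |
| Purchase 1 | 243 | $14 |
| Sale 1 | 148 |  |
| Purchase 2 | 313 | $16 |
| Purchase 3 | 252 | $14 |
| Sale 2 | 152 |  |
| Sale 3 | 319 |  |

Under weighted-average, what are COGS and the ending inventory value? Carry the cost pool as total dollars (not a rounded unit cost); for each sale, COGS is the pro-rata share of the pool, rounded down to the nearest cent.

COGS = $9,134.62; ending inventory = $4,498.38

After Beginning: 113 on hand, pool $1,695.00 (≈ $15.0000 each)
After Purchase 1: 356 on hand, pool $5,097.00 (≈ $14.3174 each)
Sale 1, sell 148: 148/356 × $5,097.00 → $2,118.97
After Purchase 2: 521 on hand, pool $7,986.03 (≈ $15.3283 each)
After Purchase 3: 773 on hand, pool $11,514.03 (≈ $14.8953 each)
Sale 2, sell 152: 152/773 × $11,514.03 → $2,264.07
Sale 3, sell 319: 319/621 × $9,249.96 → $4,751.58
Total COGS = $2,118.97 + $2,264.07 + $4,751.58 = $9,134.62
Ending inventory (cost pool remaining) = $4,498.38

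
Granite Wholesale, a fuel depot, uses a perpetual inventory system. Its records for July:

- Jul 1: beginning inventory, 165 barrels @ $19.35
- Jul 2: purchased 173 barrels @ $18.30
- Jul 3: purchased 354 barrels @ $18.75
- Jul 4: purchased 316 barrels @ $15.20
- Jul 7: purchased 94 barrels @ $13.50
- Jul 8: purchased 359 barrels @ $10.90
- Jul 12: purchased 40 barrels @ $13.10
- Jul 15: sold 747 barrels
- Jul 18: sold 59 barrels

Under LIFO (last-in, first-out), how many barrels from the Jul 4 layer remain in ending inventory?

Jul 15, 747 sold [LIFO — newest first]: 40 @ $13.10 + 359 @ $10.90 + 94 @ $13.50 + 254 @ $15.20 = $9,566.90
Jul 18, 59 sold [LIFO — newest first]: 59 @ $15.20 = $896.80
Total COGS = $9,566.90 + $896.80 = $10,463.70
Ending inventory: 165 @ $19.35 + 173 @ $18.30 + 354 @ $18.75 + 3 @ $15.20 = $13,041.75
Check: goods available $23,505.45 = COGS $10,463.70 + ending $13,041.75

3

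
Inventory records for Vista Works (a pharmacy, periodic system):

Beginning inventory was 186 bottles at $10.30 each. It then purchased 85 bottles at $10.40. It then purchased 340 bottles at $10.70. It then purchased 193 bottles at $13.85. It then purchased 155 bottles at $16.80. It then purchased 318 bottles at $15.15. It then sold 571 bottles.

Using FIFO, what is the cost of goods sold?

Sale 1 (571) [FIFO — oldest first]: 186 @ $10.30 + 85 @ $10.40 + 300 @ $10.70 = $6,009.80
Ending inventory: 40 @ $10.70 + 193 @ $13.85 + 155 @ $16.80 + 318 @ $15.15 = $10,522.75

COGS = $6,009.80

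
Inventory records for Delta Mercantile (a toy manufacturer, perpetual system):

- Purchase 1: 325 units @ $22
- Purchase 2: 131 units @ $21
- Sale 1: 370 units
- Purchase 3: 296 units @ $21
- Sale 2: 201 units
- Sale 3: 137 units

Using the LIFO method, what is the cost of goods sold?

Sale 1 (370) [LIFO — newest first]: 131 @ $21 + 239 @ $22 = $8,009
Sale 2 (201) [LIFO — newest first]: 201 @ $21 = $4,221
Sale 3 (137) [LIFO — newest first]: 95 @ $21 + 42 @ $22 = $2,919
Total COGS = $8,009 + $4,221 + $2,919 = $15,149
Ending inventory: 44 @ $22 = $968

COGS = $15,149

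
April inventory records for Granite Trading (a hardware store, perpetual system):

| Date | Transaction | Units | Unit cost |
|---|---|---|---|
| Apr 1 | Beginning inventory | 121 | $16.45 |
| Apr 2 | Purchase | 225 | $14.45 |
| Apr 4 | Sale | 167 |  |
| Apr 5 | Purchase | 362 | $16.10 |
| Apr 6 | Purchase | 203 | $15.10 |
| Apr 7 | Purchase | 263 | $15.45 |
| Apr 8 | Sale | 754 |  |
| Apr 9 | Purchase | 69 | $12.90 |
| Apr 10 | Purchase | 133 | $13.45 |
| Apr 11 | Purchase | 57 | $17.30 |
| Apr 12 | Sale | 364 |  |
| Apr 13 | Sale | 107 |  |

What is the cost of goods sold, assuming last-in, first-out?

Apr 4, 167 sold [LIFO — newest first]: 167 @ $14.45 = $2,413.15
Apr 8, 754 sold [LIFO — newest first]: 263 @ $15.45 + 203 @ $15.10 + 288 @ $16.10 = $11,765.45
Apr 12, 364 sold [LIFO — newest first]: 57 @ $17.30 + 133 @ $13.45 + 69 @ $12.90 + 74 @ $16.10 + 31 @ $14.45 = $5,304.40
Apr 13, 107 sold [LIFO — newest first]: 27 @ $14.45 + 80 @ $16.45 = $1,706.15
Total COGS = $2,413.15 + $11,765.45 + $5,304.40 + $1,706.15 = $21,189.15
Ending inventory: 41 @ $16.45 = $674.45

COGS = $21,189.15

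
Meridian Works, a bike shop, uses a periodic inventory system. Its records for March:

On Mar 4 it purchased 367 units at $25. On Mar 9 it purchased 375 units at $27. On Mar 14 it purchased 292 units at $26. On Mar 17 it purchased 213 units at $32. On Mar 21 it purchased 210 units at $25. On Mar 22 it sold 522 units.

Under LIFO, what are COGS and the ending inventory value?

COGS = $14,640; ending inventory = $24,318

Mar 22, 522 sold [LIFO — newest first]: 210 @ $25 + 213 @ $32 + 99 @ $26 = $14,640
Ending inventory: 367 @ $25 + 375 @ $27 + 193 @ $26 = $24,318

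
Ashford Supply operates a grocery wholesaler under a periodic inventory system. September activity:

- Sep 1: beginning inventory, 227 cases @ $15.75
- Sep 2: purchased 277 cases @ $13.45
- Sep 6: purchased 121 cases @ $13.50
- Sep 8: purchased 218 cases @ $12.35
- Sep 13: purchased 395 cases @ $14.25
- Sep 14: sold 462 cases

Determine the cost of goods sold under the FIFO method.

Sep 14, 462 sold [FIFO — oldest first]: 227 @ $15.75 + 235 @ $13.45 = $6,736.00
Ending inventory: 42 @ $13.45 + 121 @ $13.50 + 218 @ $12.35 + 395 @ $14.25 = $10,519.45

COGS = $6,736.00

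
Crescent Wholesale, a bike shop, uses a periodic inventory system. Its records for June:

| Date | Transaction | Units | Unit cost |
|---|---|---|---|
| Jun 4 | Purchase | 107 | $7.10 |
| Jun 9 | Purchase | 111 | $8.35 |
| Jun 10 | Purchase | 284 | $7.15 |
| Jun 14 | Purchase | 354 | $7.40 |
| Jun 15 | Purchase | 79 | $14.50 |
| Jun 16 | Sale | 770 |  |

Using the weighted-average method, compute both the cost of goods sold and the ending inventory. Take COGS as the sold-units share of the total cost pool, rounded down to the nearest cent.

COGS = $6,161.85; ending inventory = $1,320.40

Jun 16, sell 770: 770/935 × $7,482.25 → $6,161.85
Ending inventory (cost pool remaining) = $1,320.40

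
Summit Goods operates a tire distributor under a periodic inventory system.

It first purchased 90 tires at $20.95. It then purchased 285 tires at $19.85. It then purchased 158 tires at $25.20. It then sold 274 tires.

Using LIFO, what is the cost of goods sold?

COGS = $6,284.20

Sale 1 (274) [LIFO — newest first]: 158 @ $25.20 + 116 @ $19.85 = $6,284.20
Ending inventory: 90 @ $20.95 + 169 @ $19.85 = $5,240.15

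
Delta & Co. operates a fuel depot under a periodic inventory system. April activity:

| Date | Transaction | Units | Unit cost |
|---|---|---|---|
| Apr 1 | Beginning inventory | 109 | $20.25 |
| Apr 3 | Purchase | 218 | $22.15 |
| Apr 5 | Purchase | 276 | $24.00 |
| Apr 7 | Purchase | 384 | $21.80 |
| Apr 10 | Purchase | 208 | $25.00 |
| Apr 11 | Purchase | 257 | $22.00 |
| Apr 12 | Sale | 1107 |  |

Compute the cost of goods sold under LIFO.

COGS = $25,417.20

Apr 12, 1107 sold [LIFO — newest first]: 257 @ $22.00 + 208 @ $25.00 + 384 @ $21.80 + 258 @ $24.00 = $25,417.20
Ending inventory: 109 @ $20.25 + 218 @ $22.15 + 18 @ $24.00 = $7,467.95
Check: goods available $32,885.15 = COGS $25,417.20 + ending $7,467.95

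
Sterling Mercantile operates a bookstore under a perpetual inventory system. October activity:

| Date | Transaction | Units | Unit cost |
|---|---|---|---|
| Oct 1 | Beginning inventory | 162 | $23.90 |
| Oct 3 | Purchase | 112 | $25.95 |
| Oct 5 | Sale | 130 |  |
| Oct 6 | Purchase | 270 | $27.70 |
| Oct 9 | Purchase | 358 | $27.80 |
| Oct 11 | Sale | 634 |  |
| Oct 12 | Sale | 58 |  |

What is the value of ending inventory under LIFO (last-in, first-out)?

Ending inventory = $1,912.00

Oct 5, 130 sold [LIFO — newest first]: 112 @ $25.95 + 18 @ $23.90 = $3,336.60
Oct 11, 634 sold [LIFO — newest first]: 358 @ $27.80 + 270 @ $27.70 + 6 @ $23.90 = $17,574.80
Oct 12, 58 sold [LIFO — newest first]: 58 @ $23.90 = $1,386.20
Total COGS = $3,336.60 + $17,574.80 + $1,386.20 = $22,297.60
Ending inventory: 80 @ $23.90 = $1,912.00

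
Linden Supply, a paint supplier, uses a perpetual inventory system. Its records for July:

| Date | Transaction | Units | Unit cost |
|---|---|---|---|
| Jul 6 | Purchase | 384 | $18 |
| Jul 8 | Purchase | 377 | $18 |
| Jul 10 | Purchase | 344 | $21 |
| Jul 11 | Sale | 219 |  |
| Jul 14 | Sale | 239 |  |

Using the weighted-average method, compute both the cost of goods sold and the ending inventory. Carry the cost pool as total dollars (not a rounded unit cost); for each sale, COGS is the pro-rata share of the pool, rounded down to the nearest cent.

COGS = $8,671.74; ending inventory = $12,250.26

After Jul 6: 384 on hand, pool $6,912.00 (≈ $18.0000 each)
After Jul 8: 761 on hand, pool $13,698.00 (≈ $18.0000 each)
After Jul 10: 1105 on hand, pool $20,922.00 (≈ $18.9339 each)
Jul 11, sell 219: 219/1105 × $20,922.00 → $4,146.53
Jul 14, sell 239: 239/886 × $16,775.47 → $4,525.21
Total COGS = $4,146.53 + $4,525.21 = $8,671.74
Ending inventory (cost pool remaining) = $12,250.26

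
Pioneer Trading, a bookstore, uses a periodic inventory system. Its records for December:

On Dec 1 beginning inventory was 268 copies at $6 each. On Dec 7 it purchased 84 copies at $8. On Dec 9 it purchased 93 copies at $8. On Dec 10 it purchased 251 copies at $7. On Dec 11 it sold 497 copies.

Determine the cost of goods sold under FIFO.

Dec 11, 497 sold [FIFO — oldest first]: 268 @ $6 + 84 @ $8 + 93 @ $8 + 52 @ $7 = $3,388
Ending inventory: 199 @ $7 = $1,393
Check: goods available $4,781 = COGS $3,388 + ending $1,393

COGS = $3,388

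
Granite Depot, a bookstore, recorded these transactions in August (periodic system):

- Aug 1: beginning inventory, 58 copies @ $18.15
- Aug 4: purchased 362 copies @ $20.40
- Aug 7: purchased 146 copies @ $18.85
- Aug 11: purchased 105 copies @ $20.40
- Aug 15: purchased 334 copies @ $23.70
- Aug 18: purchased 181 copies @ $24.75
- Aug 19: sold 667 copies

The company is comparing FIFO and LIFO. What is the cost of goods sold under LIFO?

COGS = $15,423.50

FIFO COGS: 58 @ $18.15 + 362 @ $20.40 + 146 @ $18.85 + 101 @ $20.40 = $13,250.00
LIFO COGS: 181 @ $24.75 + 334 @ $23.70 + 105 @ $20.40 + 47 @ $18.85 = $15,423.50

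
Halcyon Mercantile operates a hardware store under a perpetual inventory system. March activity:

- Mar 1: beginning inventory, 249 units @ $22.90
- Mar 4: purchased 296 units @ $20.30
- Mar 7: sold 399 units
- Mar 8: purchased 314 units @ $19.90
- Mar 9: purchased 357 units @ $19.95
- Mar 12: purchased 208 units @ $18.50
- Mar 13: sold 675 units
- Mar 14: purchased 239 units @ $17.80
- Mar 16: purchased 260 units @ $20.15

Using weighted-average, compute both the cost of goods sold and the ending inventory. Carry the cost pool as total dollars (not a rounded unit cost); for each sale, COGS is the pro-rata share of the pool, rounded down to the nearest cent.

After Mar 1: 249 on hand, pool $5,702.10 (≈ $22.9000 each)
After Mar 4: 545 on hand, pool $11,710.90 (≈ $21.4879 each)
Mar 7, sell 399: 399/545 × $11,710.90 → $8,573.66
After Mar 8: 460 on hand, pool $9,385.84 (≈ $20.4040 each)
After Mar 9: 817 on hand, pool $16,507.99 (≈ $20.2056 each)
After Mar 12: 1025 on hand, pool $20,355.99 (≈ $19.8595 each)
Mar 13, sell 675: 675/1025 × $20,355.99 → $13,405.16
After Mar 14: 589 on hand, pool $11,205.03 (≈ $19.0238 each)
After Mar 16: 849 on hand, pool $16,444.03 (≈ $19.3687 each)
Total COGS = $8,573.66 + $13,405.16 = $21,978.82
Ending inventory (cost pool remaining) = $16,444.03

COGS = $21,978.82; ending inventory = $16,444.03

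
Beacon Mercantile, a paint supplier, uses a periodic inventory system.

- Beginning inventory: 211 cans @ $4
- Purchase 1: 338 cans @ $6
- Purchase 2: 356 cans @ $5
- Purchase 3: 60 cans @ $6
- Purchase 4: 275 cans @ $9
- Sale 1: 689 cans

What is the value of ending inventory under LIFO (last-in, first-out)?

Sale 1 (689) [LIFO — newest first]: 275 @ $9 + 60 @ $6 + 354 @ $5 = $4,605
Ending inventory: 211 @ $4 + 338 @ $6 + 2 @ $5 = $2,882

Ending inventory = $2,882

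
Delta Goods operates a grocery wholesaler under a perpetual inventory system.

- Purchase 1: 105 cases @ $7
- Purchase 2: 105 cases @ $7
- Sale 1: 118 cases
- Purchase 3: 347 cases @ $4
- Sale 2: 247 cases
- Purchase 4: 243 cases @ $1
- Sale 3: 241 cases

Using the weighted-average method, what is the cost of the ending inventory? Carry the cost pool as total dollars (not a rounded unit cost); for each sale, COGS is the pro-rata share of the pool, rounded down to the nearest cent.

After Purchase 1: 105 on hand, pool $735.00 (≈ $7.0000 each)
After Purchase 2: 210 on hand, pool $1,470.00 (≈ $7.0000 each)
Sale 1, sell 118: 118/210 × $1,470.00 → $826.00
After Purchase 3: 439 on hand, pool $2,032.00 (≈ $4.6287 each)
Sale 2, sell 247: 247/439 × $2,032.00 → $1,143.28
After Purchase 4: 435 on hand, pool $1,131.72 (≈ $2.6017 each)
Sale 3, sell 241: 241/435 × $1,131.72 → $626.99
Total COGS = $826.00 + $1,143.28 + $626.99 = $2,596.27
Ending inventory (cost pool remaining) = $504.73

Ending inventory = $504.73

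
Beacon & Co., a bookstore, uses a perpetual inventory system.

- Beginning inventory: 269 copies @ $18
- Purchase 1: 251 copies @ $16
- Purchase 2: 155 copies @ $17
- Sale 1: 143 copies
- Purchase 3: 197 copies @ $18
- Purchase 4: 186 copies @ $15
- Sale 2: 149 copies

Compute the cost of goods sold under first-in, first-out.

COGS = $5,210

Sale 1 (143) [FIFO — oldest first]: 143 @ $18 = $2,574
Sale 2 (149) [FIFO — oldest first]: 126 @ $18 + 23 @ $16 = $2,636
Total COGS = $2,574 + $2,636 = $5,210
Ending inventory: 228 @ $16 + 155 @ $17 + 197 @ $18 + 186 @ $15 = $12,619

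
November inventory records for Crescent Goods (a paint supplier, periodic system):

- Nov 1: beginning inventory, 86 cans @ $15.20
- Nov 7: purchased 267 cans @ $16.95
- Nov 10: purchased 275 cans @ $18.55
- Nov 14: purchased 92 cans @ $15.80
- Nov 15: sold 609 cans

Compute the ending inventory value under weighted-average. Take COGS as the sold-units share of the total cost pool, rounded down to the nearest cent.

Ending inventory = $1,909.78

Nov 15, sell 609: 609/720 × $12,387.70 → $10,477.92
Ending inventory (cost pool remaining) = $1,909.78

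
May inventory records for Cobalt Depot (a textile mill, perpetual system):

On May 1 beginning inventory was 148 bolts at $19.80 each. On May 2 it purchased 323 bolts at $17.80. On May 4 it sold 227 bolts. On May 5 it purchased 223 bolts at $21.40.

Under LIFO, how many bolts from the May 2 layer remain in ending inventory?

May 4, 227 sold [LIFO — newest first]: 227 @ $17.80 = $4,040.60
Ending inventory: 148 @ $19.80 + 96 @ $17.80 + 223 @ $21.40 = $9,411.40

96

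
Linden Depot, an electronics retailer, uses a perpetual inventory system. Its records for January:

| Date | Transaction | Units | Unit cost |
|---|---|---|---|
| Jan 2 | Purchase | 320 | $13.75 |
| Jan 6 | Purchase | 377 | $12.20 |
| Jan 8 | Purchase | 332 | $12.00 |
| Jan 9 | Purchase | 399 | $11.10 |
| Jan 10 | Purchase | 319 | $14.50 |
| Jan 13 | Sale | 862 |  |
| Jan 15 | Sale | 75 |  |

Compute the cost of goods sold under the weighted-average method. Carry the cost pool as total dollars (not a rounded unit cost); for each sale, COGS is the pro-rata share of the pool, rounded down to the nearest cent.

After Jan 2: 320 on hand, pool $4,400.00 (≈ $13.7500 each)
After Jan 6: 697 on hand, pool $8,999.40 (≈ $12.9116 each)
After Jan 8: 1029 on hand, pool $12,983.40 (≈ $12.6175 each)
After Jan 9: 1428 on hand, pool $17,412.30 (≈ $12.1935 each)
After Jan 10: 1747 on hand, pool $22,037.80 (≈ $12.6147 each)
Jan 13, sell 862: 862/1747 × $22,037.80 → $10,873.83
Jan 15, sell 75: 75/885 × $11,163.97 → $946.09
Total COGS = $10,873.83 + $946.09 = $11,819.92
Ending inventory (cost pool remaining) = $10,217.88

COGS = $11,819.92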